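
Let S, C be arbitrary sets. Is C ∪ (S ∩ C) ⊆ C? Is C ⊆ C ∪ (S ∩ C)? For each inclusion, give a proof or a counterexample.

(⊆) Let x ∈ C ∪ (S ∩ C). Then either x ∈ C and x ∉ S; or x ∈ S ∩ C. In each case x ∈ C, so C ∪ (S ∩ C) ⊆ C.

(⊇) Let x ∈ C. Then either x ∈ C and x ∉ S; or x ∈ S ∩ C. In each case x ∈ C ∪ (S ∩ C), so C ⊆ C ∪ (S ∩ C).

The two sets are equal.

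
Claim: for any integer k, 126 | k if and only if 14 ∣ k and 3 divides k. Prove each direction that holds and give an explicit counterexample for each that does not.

(⇒) holds; (⇐) fails.

(⇒) If 126 ∣ k, write k = 126q. Since 126 = 9·14, k = 14·(9q), so 14 ∣ k; and since 126 = 42·3, k = 3·(42q), so 3 ∣ k.

(⇐) This fails: take k = 42. Both 14 ∣ 42 and 3 ∣ 42, yet 42 is not a multiple of 126 (since 42 = 0·126 + 42), so 126 ∤ 42.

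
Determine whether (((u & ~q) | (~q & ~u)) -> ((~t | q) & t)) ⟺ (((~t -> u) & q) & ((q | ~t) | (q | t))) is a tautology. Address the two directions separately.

Not equivalent: only (⇐) holds.

(→) This fails. Under q = T, u = F, t = F, the left side is true but the right side is false.

(←) Assume the antecedent. If q is true, the consequent reduces to true regardless of the other variables. If q is false, the antecedent cannot hold. Either way the consequent holds.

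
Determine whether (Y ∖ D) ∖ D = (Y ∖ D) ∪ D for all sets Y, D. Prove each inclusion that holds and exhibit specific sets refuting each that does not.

(⊆) holds; (⊇) fails.

Reverse inclusion. This inclusion fails. Take Y = ∅, D = {1}; then 1 ∈ (Y ∖ D) ∪ D but 1 ∉ (Y ∖ D) ∖ D.

Forward inclusion. Let x ∈ (Y ∖ D) ∖ D. Then x ∈ Y and x ∉ D, from which x ∈ (Y ∖ D) ∪ D.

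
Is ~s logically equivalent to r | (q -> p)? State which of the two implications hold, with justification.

Neither implication holds.

(⇒) This fails. Under s = F, r = F, p = F, q = T, the left side is true but the right side is false.

(⇐) This fails. Under s = T, r = F, p = F, q = F, the left side is false but the right side is true.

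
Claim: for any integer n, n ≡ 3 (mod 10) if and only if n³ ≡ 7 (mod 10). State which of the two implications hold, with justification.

Both implications hold.

Forward direction. Suppose n ≡ 3 (mod 10). Write n = 10j + 3. Then (10j + 3)³ = 1000j³ + 900j² + 270j + 27 = 10(100j³ + 90j² + 27j + 2) + 7, so n³ ≡ 7 (mod 10).

Converse. Suppose n³ ≡ 7 (mod 10). The only residue r in {0, …, 9} with r³ ≡ 7 (mod 10) is r = 3, so n ≡ 3 (mod 10).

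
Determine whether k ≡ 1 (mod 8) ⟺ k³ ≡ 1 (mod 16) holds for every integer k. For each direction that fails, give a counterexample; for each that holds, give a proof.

Not equivalent: only (⇐) holds.

[⇐] The residues r modulo 16 with r³ ≡ 1 (mod 16) are exactly {1}, and each is ≡ 1 (mod 8).

[⇒] This fails: take k = 9. Then 9 ≡ 1 (mod 8), but 9³ = 729 ≡ 9 (mod 16), not 1.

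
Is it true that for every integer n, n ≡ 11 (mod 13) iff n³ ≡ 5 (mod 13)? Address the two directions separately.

Only the forward implication holds.

[⇒] Suppose n ≡ 11 (mod 13). Write n = 13j + 11. Then (13j + 11)³ = 2197j³ + 5577j² + 4719j + 1331 = 13(169j³ + 429j² + 363j + 102) + 5, so n³ ≡ 5 (mod 13).

[⇐] This fails: take n = 7. Then 7³ = 343 ≡ 5 (mod 13), yet 7 ≡ 7 (mod 13), not 11.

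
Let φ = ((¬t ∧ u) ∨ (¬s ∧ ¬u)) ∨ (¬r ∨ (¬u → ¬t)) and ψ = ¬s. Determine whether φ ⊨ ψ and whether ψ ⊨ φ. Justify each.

Not equivalent: only (⇐) holds.

Converse. Assume the antecedent. If s is true, the antecedent cannot hold. If s is false, the consequent reduces to true regardless of the other variables. Either way the consequent holds.

Forward direction. This fails. Under s = T, r = F, t = F, u = F, the left side is true but the right side is false.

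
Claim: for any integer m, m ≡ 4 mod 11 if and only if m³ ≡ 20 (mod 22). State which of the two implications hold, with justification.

Only the converse holds.

(⇒) This fails: take m = 15. Then 15 ≡ 4 (mod 11), but 15³ = 3375 ≡ 9 (mod 22), not 20.

(⇐) Conversely, the residues r modulo 22 with r³ ≡ 20 (mod 22) are exactly {4}, and each is ≡ 4 (mod 11).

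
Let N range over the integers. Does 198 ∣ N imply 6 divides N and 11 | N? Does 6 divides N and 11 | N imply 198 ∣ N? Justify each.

Only the forward implication holds.

(⇒) If 198 ∣ N, write N = 198q. Since 198 = 33·6, N = 6·(33q), so 6 ∣ N; and since 198 = 18·11, N = 11·(18q), so 11 ∣ N.

(⇐) This fails: take N = 66. Both 6 ∣ 66 and 11 ∣ 66, yet 66 is not a multiple of 198 (since 66 = 0·198 + 66), so 198 ∤ 66.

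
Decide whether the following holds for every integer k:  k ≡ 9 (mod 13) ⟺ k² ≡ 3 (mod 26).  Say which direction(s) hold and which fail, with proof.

[⇒] This fails: take k = 22. Then 22 ≡ 9 (mod 13), but 22² = 484 ≡ 16 (mod 26), not 3.

[⇐] This fails: take k = 17. Then 17² = 289 ≡ 3 (mod 26), yet 17 ≡ 4 (mod 13), not 9.

Neither direction holds.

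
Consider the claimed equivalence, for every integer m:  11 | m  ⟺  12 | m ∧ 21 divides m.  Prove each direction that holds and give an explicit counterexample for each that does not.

Neither implication holds.

(→) This fails: take m = 11. Certainly 11 ∣ 11, but 12 ∤ 11.

(←) This fails: take m = 84. Both 12 ∣ 84 and 21 ∣ 84, yet 84 is not a multiple of 11 (since 84 = 7·11 + 7), so 11 ∤ 84.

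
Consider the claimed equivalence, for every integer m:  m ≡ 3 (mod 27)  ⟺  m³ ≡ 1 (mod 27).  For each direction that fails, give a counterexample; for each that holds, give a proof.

(⟹) This fails: take m = 3. Then 3 ≡ 3 (mod 27), but 3³ = 27 ≡ 0 (mod 27), not 1.

(⟸) This fails: take m = 1. Then 1³ = 1 ≡ 1 (mod 27), yet 1 ≡ 1 (mod 27), not 3.

Neither implication holds.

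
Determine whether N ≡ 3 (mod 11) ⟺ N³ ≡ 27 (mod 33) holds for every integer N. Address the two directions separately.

Only the reverse direction holds.

Forward direction. This fails: take N = 14. Then 14 ≡ 3 (mod 11), but 14³ = 2744 ≡ 5 (mod 33), not 27.

Converse. The residues r modulo 33 with r³ ≡ 27 (mod 33) are exactly {3}, and each is ≡ 3 (mod 11).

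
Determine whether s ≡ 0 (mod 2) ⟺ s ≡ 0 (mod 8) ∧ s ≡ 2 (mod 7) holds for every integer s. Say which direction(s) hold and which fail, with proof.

(⟹) This fails: s = 0 gives 0 ≡ 0 (mod 2) but 0 ≡ 0 (mod 7), so the conjunction on the right does not hold.

(⟸) Conversely, if s ≡ 0 (mod 8) and s ≡ 2 (mod 7), then by the Chinese remainder theorem s ≡ 16 (mod 56). Since 16 ≡ 0 (mod 2) and 2 ∣ 56, we get s ≡ 0 (mod 2).

Not equivalent: only (⇐) holds.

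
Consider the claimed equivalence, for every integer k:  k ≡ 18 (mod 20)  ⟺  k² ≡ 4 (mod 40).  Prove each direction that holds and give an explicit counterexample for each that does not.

Not equivalent: only (⇒) holds.

[⇒] Suppose k ≡ 18 (mod 20). Working modulo 40, k ∈ {18, 38}; for each such r, r² ≡ 4 (mod 40).

[⇐] This fails: take k = 2. Then 2² = 4 ≡ 4 (mod 40), yet 2 ≡ 2 (mod 20), not 18.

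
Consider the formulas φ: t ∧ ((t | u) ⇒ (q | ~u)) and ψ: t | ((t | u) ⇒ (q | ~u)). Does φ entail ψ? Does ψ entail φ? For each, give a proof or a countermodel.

(→) Assume the antecedent. If u is true, the antecedent forces (u = T, t = T, q = T), and t | ((t | u) ⇒ (q | ~u)) holds there. If u is false, t | ((t | u) ⇒ (q | ~u)) reduces to true regardless of the other variables. Either way t | ((t | u) ⇒ (q | ~u)) holds.

(←) This fails. Under u = F, t = F, q = F, the left side is false but the right side is true.

The forward direction holds; the converse fails.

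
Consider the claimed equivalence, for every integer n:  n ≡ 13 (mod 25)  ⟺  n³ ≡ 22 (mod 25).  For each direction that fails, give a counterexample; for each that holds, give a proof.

Both directions hold; the statement is true.

Forward direction. Suppose n ≡ 13 (mod 25). Write n = 25j + 13. Then (25j + 13)³ = 15625j³ + 24375j² + 12675j + 2197 = 25(625j³ + 975j² + 507j + 87) + 22, so n³ ≡ 22 (mod 25).

Converse. Suppose n³ ≡ 22 (mod 25). The only residue r in {0, …, 24} with r³ ≡ 22 (mod 25) is r = 13, so n ≡ 13 (mod 25).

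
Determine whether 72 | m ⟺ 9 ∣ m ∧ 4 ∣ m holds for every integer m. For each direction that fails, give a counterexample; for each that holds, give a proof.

Only the forward implication holds.

(→) If 72 ∣ m, write m = 72q. Since 72 = 8·9, m = 9·(8q), so 9 ∣ m; and since 72 = 18·4, m = 4·(18q), so 4 ∣ m.

(←) This fails: take m = 36. Both 9 ∣ 36 and 4 ∣ 36, yet 36 is not a multiple of 72 (since 36 = 0·72 + 36), so 72 ∤ 36.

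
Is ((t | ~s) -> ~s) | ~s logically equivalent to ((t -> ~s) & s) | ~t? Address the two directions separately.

(←) Assume the antecedent. If s is true, the antecedent forces (s = T, t = F), and ((t | ~s) -> ~s) | ~s holds there. If s is false, ((t | ~s) -> ~s) | ~s reduces to true regardless of the other variables. Either way ((t | ~s) -> ~s) | ~s holds.

(→) This fails. Under s = F, t = T, the left side is true but the right side is false.

Only the reverse direction holds.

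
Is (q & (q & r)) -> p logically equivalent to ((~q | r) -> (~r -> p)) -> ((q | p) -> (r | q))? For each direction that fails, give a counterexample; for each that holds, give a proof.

(⇒) fails and (⇐) fails.

[⇒] This fails. Under r = F, p = T, q = F, the left side is true but the right side is false.

[⇐] This fails. Under r = T, p = F, q = T, the left side is false but the right side is true.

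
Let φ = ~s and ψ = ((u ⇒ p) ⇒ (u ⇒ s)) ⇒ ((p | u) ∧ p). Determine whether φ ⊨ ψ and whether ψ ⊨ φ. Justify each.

Forward direction. This fails. Under p = F, s = F, u = F, the left side is true but the right side is false.

Converse. This fails. Under p = T, s = T, u = F, the left side is false but the right side is true.

(⇒) fails and (⇐) fails.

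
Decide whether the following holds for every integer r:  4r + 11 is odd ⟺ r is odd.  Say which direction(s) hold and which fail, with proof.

[⇒] This fails: take r = 2. Then 4r + 11 = 19, which is odd, yet r = 2 is even, not odd.

[⇐] Suppose r is odd. Since 4 is even, 4r is even for every r, so 4r + 11 has the same parity as 11, which is odd. Hence 4r + 11 is odd.

Only the reverse direction holds.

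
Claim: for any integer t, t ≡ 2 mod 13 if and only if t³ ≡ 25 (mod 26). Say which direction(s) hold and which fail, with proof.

Neither implication holds.

(⟹) This fails: take t = 2. Then 2 ≡ 2 (mod 13), but 2³ = 8 ≡ 8 (mod 26), not 25.

(⟸) This fails: take t = 17. Then 17³ = 4913 ≡ 25 (mod 26), yet 17 ≡ 4 (mod 13), not 2.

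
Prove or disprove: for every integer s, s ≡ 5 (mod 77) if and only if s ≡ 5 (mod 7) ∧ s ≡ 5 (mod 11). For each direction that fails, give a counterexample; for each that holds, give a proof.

Both implications hold.

(→) Suppose s ≡ 5 (mod 77); write s = 77j + 5. Since 7 ∣ 77, reducing mod 7 gives s ≡ 5 (mod 7); since 11 ∣ 77, reducing mod 11 gives s ≡ 5 (mod 11).

(←) Conversely, if s ≡ 5 (mod 7) and s ≡ 5 (mod 11), then by the Chinese remainder theorem s ≡ 5 (mod 77). This is exactly s ≡ 5 (mod 77).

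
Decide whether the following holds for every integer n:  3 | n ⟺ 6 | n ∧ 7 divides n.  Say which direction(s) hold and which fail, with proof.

[⇐] Suppose 6 ∣ n and 7 ∣ n. Any common multiple of 6 and 7 is a multiple of their lcm; here gcd(6, 7) = 1, so lcm(6, 7) = 6·7 = 42, so 42 ∣ n. Since 3 ∣ 42, it follows that 3 ∣ n.

[⇒] This fails: take n = 3. Certainly 3 ∣ 3, but 6 ∤ 3.

The forward direction fails; the converse holds.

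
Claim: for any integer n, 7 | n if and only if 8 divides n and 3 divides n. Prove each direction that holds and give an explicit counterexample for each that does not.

[⇒] This fails: take n = 7. Certainly 7 ∣ 7, but 8 ∤ 7.

[⇐] This fails: take n = 24. Both 8 ∣ 24 and 3 ∣ 24, yet 24 is not a multiple of 7 (since 24 = 3·7 + 3), so 7 ∤ 24.

(⇒) fails and (⇐) fails.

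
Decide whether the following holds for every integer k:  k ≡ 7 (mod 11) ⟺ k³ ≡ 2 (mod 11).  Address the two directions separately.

[⇐] For the converse, argue contrapositively. If k ≢ 7 (mod 11), then k is congruent to one of 0, 1, 2, 3, 4, 5, 6, 8, 9, 10 modulo 11, and these give k³ ≡ 0, 1, 8, 5, 9, 4, 7, 6, 3, 10 respectively — never 2.

[⇒] Suppose k ≡ 7 (mod 11). Write k = 11j + 7. Then (11j + 7)³ = 1331j³ + 2541j² + 1617j + 343 = 11(121j³ + 231j² + 147j + 31) + 2, so k³ ≡ 2 (mod 11).

Both implications hold.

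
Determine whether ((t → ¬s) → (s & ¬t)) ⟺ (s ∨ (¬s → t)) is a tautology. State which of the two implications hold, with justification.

(⟸) This fails. Under t = T, s = F, the left side is false but the right side is true.

(⟹) Assume the antecedent. If t is true, s ∨ (¬s → t) reduces to true regardless of the other variables. If t is false, the antecedent forces (t = F, s = T), and s ∨ (¬s → t) holds there. Either way s ∨ (¬s → t) holds.

Not equivalent: only (⇒) holds.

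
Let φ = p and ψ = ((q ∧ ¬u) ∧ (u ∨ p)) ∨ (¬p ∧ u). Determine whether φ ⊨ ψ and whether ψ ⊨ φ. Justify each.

Neither direction holds.

Forward direction. This fails. Under q = F, p = T, u = F, the left side is true but the right side is false.

Converse. This fails. Under q = F, p = F, u = T, the left side is false but the right side is true.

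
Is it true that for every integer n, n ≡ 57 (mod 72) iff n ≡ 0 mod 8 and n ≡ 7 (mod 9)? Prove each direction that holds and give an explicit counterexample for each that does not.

Both directions fail.

Forward direction. This fails: n = 57 gives 57 ≡ 57 (mod 72) but 57 ≡ 1 (mod 8), so the conjunction on the right does not hold.

Converse. This fails: n = 16 satisfies both congruences on the right (16 ≡ 0 mod 8 and 16 ≡ 7 mod 9) yet 16 ≡ 16 (mod 72), not 57.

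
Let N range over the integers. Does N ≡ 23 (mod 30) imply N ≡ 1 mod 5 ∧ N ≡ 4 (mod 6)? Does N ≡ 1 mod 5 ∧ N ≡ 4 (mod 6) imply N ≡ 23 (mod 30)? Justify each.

(⟹) This fails: N = 23 gives 23 ≡ 23 (mod 30) but 23 ≡ 3 (mod 5), so the conjunction on the right does not hold.

(⟸) This fails: N = 16 satisfies both congruences on the right (16 ≡ 1 mod 5 and 16 ≡ 4 mod 6) yet 16 ≡ 16 (mod 30), not 23.

Both directions fail.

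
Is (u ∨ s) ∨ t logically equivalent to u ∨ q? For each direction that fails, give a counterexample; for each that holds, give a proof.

(⟹) This fails. Under s = T, q = F, t = F, u = F, the left side is true but the right side is false.

(⟸) This fails. Under s = F, q = T, t = F, u = F, the left side is false but the right side is true.

Neither implication holds.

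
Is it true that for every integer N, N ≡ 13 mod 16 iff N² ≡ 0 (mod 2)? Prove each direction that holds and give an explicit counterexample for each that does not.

(⟹) This fails: take N = 13. Then 13 ≡ 13 (mod 16), but 13² = 169 ≡ 1 (mod 2), not 0.

(⟸) This fails: take N = 0. Then 0² = 0 ≡ 0 (mod 2), yet 0 ≡ 0 (mod 16), not 13.

Neither direction holds.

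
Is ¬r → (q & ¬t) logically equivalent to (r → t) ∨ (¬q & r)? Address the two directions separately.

(⇒) fails and (⇐) fails.

[⇒] This fails. Under q = T, r = T, t = F, the left side is true but the right side is false.

[⇐] This fails. Under q = F, r = F, t = F, the left side is false but the right side is true.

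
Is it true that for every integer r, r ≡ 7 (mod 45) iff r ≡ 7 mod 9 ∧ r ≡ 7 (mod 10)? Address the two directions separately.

Only the reverse direction holds.

(→) This fails: r = 52 gives 52 ≡ 7 (mod 45) but 52 ≡ 2 (mod 10), so the conjunction on the right does not hold.

(←) Conversely, if r ≡ 7 (mod 9) and r ≡ 7 (mod 10), then by the Chinese remainder theorem r ≡ 7 (mod 90). Since 7 ≡ 7 (mod 45) and 45 ∣ 90, we get r ≡ 7 (mod 45).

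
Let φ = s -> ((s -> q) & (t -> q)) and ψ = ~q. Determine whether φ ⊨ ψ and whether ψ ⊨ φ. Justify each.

(→) This fails. Under q = T, t = F, s = F, the left side is true but the right side is false.

(←) This fails. Under q = F, t = F, s = T, the left side is false but the right side is true.

Both directions fail.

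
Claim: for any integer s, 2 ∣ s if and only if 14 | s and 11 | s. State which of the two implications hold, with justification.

(⇒) fails; (⇐) holds.

(⟸) Suppose 14 ∣ s and 11 ∣ s. Any common multiple of 14 and 11 is a multiple of their lcm; here gcd(14, 11) = 1, so lcm(14, 11) = 14·11 = 154, so 154 ∣ s. Since 2 ∣ 154, it follows that 2 ∣ s.

(⟹) This fails: take s = 2. Certainly 2 ∣ 2, but 14 ∤ 2.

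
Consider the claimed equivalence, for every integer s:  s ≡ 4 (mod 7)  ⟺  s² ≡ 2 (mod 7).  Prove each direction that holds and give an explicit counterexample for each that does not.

[⇒] Suppose s ≡ 4 (mod 7). Write s = 7j + 4. Then (7j + 4)² = 49j² + 56j + 16 = 7(7j² + 8j + 2) + 2, so s² ≡ 2 (mod 7).

[⇐] This fails: take s = 3. Then 3² = 9 ≡ 2 (mod 7), yet 3 ≡ 3 (mod 7), not 4.

(⇒) holds; (⇐) fails.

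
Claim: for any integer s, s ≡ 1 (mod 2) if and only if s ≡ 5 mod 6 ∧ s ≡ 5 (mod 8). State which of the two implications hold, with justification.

Forward direction. This fails: s = 1 gives 1 ≡ 1 (mod 2) but 1 ≡ 1 (mod 6), so the conjunction on the right does not hold.

Converse. If s ≡ 5 (mod 6) and s ≡ 5 (mod 8), then by the Chinese remainder theorem s ≡ 5 (mod 24). Since 5 ≡ 1 (mod 2) and 2 ∣ 24, we get s ≡ 1 (mod 2).

The forward direction fails; the converse holds.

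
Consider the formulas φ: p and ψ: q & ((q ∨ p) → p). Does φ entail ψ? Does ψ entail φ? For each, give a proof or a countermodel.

Not equivalent: only (⇐) holds.

[⇒] This fails. Under p = T, q = F, the left side is true but the right side is false.

[⇐] Assume the antecedent. If p is true, p reduces to true regardless of the other variables. If p is false, the antecedent cannot hold. Either way p holds.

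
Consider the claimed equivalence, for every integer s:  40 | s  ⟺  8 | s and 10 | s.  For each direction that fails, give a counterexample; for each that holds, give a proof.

(⇒) If 40 ∣ s, write s = 40q. Since 40 = 5·8, s = 8·(5q), so 8 ∣ s; and since 40 = 4·10, s = 10·(4q), so 10 ∣ s.

(⇐) Suppose 8 ∣ s and 10 ∣ s. Any common multiple of 8 and 10 is a multiple of their lcm; here lcm(8, 10) = 8·10/gcd(8, 10) = 80/2 = 40, so 40 ∣ s.

Both directions hold.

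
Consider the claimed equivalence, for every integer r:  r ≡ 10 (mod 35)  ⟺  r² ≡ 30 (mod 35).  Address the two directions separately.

(⇒) holds; (⇐) fails.

(⟸) This fails: take r = 25. Then 25² = 625 ≡ 30 (mod 35), yet 25 ≡ 25 (mod 35), not 10.

(⟹) Suppose r ≡ 10 (mod 35). Write r = 35j + 10. Then (35j + 10)² = 1225j² + 700j + 100 = 35(35j² + 20j + 2) + 30, so r² ≡ 30 (mod 35).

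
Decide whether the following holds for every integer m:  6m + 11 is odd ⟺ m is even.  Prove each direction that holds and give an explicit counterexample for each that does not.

Converse. Suppose m is even. Since 6 is even, 6m is even for every m, so 6m + 11 has the same parity as 11, which is odd. Hence 6m + 11 is odd.

Forward direction. This fails: take m = 7. Then 6m + 11 = 53, which is odd, yet m = 7 is odd, not even.

Not equivalent: only (⇐) holds.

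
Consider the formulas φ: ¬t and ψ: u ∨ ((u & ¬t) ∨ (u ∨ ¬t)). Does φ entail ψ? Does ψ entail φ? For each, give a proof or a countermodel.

(⟹) Assume the antecedent. If t is true, the antecedent cannot hold. If t is false, u ∨ ((u & ¬t) ∨ (u ∨ ¬t)) reduces to true regardless of the other variables. Either way u ∨ ((u & ¬t) ∨ (u ∨ ¬t)) holds.

(⟸) This fails. Under t = T, u = T, the left side is false but the right side is true.

Not equivalent: only (⇒) holds.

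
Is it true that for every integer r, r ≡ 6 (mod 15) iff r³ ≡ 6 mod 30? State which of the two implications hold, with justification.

[⇒] This fails: take r = 21. Then 21 ≡ 6 (mod 15), but 21³ = 9261 ≡ 21 (mod 30), not 6.

[⇐] Conversely, the residues r modulo 30 with r³ ≡ 6 (mod 30) are exactly {6}, and each is ≡ 6 (mod 15).

Only the reverse direction holds.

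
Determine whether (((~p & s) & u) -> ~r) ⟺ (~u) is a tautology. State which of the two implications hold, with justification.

The forward direction fails; the converse holds.

(⇐) Assume the antecedent. If u is true, the antecedent cannot hold. If u is false, ((~p & s) & u) -> ~r reduces to true regardless of the other variables. Either way ((~p & s) & u) -> ~r holds.

(⇒) This fails. Under p = F, u = T, r = F, s = F, the left side is true but the right side is false.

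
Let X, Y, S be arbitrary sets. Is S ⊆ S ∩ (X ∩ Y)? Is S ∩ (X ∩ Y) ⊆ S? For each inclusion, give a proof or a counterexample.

Reverse inclusion. Let x ∈ S ∩ (X ∩ Y). Then x ∈ X ∩ Y ∩ S, from which x ∈ S.

Forward inclusion. This inclusion fails. Take X = ∅, Y = ∅, S = {1}; then 1 ∈ S but 1 ∉ S ∩ (X ∩ Y).

Only the reverse inclusion holds.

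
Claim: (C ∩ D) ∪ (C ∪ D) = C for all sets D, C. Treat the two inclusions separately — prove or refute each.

(⊆) This inclusion fails. Take D = {1}, C = ∅; then 1 ∈ (C ∩ D) ∪ (C ∪ D) but 1 ∉ C.

(⊇) Let x ∈ C. Then either x ∈ C and x ∉ D; or x ∈ D ∩ C. In each case x ∈ (C ∩ D) ∪ (C ∪ D), so C ⊆ (C ∩ D) ∪ (C ∪ D).

(⊆) fails; (⊇) holds.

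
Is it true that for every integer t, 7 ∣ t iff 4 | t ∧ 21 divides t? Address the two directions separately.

(⟹) This fails: take t = 7. Certainly 7 ∣ 7, but 4 ∤ 7.

(⟸) Suppose 4 ∣ t and 21 ∣ t. Any common multiple of 4 and 21 is a multiple of their lcm; here gcd(4, 21) = 1, so lcm(4, 21) = 4·21 = 84, so 84 ∣ t. Since 7 ∣ 84, it follows that 7 ∣ t.

Only the converse holds.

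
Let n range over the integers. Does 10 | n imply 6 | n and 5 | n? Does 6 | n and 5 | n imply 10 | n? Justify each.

Converse. Suppose 6 ∣ n and 5 ∣ n. Any common multiple of 6 and 5 is a multiple of their lcm; here gcd(6, 5) = 1, so lcm(6, 5) = 6·5 = 30, so 30 ∣ n. Since 10 ∣ 30, it follows that 10 ∣ n.

Forward direction. This fails: take n = 10. Certainly 10 ∣ 10, but 6 ∤ 10.

Only the reverse direction holds.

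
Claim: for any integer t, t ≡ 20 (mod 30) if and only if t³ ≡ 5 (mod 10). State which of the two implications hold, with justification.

(⟹) This fails: take t = 20. Then 20 ≡ 20 (mod 30), but 20³ = 8000 ≡ 0 (mod 10), not 5.

(⟸) This fails: take t = 5. Then 5³ = 125 ≡ 5 (mod 10), yet 5 ≡ 5 (mod 30), not 20.

Both directions fail.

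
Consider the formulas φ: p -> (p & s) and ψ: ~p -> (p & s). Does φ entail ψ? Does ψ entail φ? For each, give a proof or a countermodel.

[⇒] This fails. Under p = F, s = F, the left side is true but the right side is false.

[⇐] This fails. Under p = T, s = F, the left side is false but the right side is true.

Neither direction holds.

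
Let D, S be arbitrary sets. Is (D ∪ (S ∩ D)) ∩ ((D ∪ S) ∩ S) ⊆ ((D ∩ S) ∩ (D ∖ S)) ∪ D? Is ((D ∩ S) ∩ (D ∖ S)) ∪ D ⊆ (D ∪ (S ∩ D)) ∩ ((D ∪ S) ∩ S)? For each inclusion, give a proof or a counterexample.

(⟸) This inclusion fails. Take D = {1}, S = ∅; then 1 ∈ ((D ∩ S) ∩ (D ∖ S)) ∪ D but 1 ∉ (D ∪ (S ∩ D)) ∩ ((D ∪ S) ∩ S).

(⟹) Let x ∈ (D ∪ (S ∩ D)) ∩ ((D ∪ S) ∩ S). Then x ∈ D ∩ S, from which x ∈ ((D ∩ S) ∩ (D ∖ S)) ∪ D.

(⊆) holds; (⊇) fails.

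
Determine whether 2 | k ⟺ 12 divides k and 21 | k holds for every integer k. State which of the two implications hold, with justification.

(⇒) fails; (⇐) holds.

(⟹) This fails: take k = 2. Certainly 2 ∣ 2, but 12 ∤ 2.

(⟸) Suppose 12 ∣ k and 21 ∣ k. Any common multiple of 12 and 21 is a multiple of their lcm; here lcm(12, 21) = 12·21/gcd(12, 21) = 252/3 = 84, so 84 ∣ k. Since 2 ∣ 84, it follows that 2 ∣ k.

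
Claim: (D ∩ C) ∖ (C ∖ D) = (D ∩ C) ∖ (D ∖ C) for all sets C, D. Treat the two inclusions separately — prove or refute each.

Both inclusions hold; the sets are equal.

(⊆) Let x ∈ (D ∩ C) ∖ (C ∖ D). Then x ∈ C ∩ D, from which x ∈ (D ∩ C) ∖ (D ∖ C).

(⊇) Let x ∈ (D ∩ C) ∖ (D ∖ C). Then x ∈ C ∩ D, from which x ∈ (D ∩ C) ∖ (C ∖ D).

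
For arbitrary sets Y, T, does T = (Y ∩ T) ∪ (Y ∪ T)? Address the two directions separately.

(⊆) holds; (⊇) fails.

Forward inclusion. Let x ∈ T. Then either x ∈ T and x ∉ Y; or x ∈ Y ∩ T. In each case x ∈ (Y ∩ T) ∪ (Y ∪ T), so T ⊆ (Y ∩ T) ∪ (Y ∪ T).

Reverse inclusion. This inclusion fails. Take Y = {1}, T = ∅; then 1 ∈ (Y ∩ T) ∪ (Y ∪ T) but 1 ∉ T.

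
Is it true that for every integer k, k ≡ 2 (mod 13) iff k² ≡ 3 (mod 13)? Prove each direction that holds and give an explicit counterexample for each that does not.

Neither direction holds.

(→) This fails: take k = 2. Then 2 ≡ 2 (mod 13), but 2² = 4 ≡ 4 (mod 13), not 3.

(←) This fails: take k = 4. Then 4² = 16 ≡ 3 (mod 13), yet 4 ≡ 4 (mod 13), not 2.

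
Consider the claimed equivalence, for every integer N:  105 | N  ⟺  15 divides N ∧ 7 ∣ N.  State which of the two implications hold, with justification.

Both directions hold.

(⟹) If 105 ∣ N, write N = 105q. Since 105 = 7·15, N = 15·(7q), so 15 ∣ N; and since 105 = 15·7, N = 7·(15q), so 7 ∣ N.

(⟸) Suppose 15 ∣ N and 7 ∣ N. Any common multiple of 15 and 7 is a multiple of their lcm; here gcd(15, 7) = 1, so lcm(15, 7) = 15·7 = 105, so 105 ∣ N.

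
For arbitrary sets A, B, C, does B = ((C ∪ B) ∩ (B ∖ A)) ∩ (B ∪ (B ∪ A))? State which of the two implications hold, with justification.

(⊆) This inclusion fails. Take A = {1}, B = {1}, C = ∅; then 1 ∈ B but 1 ∉ ((C ∪ B) ∩ (B ∖ A)) ∩ (B ∪ (B ∪ A)).

(⊇) Let x ∈ ((C ∪ B) ∩ (B ∖ A)) ∩ (B ∪ (B ∪ A)). Then either x ∈ B and x ∉ A, C; or x ∈ B ∩ C and x ∉ A. In each case x ∈ B, so ((C ∪ B) ∩ (B ∖ A)) ∩ (B ∪ (B ∪ A)) ⊆ B.

The sets are not equal: only the reverse inclusion holds.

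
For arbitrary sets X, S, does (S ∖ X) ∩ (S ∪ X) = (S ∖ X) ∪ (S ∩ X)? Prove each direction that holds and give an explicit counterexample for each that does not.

The sets are not equal: only the forward inclusion holds.

(⟹) Let x ∈ (S ∖ X) ∩ (S ∪ X). Then x ∈ S and x ∉ X, from which x ∈ (S ∖ X) ∪ (S ∩ X).

(⟸) This inclusion fails. Take X = {1}, S = {1}; then 1 ∈ (S ∖ X) ∪ (S ∩ X) but 1 ∉ (S ∖ X) ∩ (S ∪ X).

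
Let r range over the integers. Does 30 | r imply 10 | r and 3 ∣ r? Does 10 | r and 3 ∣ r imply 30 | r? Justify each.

Equivalent; both directions hold.

(⇒) If 30 ∣ r, write r = 30q. Since 30 = 3·10, r = 10·(3q), so 10 ∣ r; and since 30 = 10·3, r = 3·(10q), so 3 ∣ r.

(⇐) Suppose 10 ∣ r and 3 ∣ r. Any common multiple of 10 and 3 is a multiple of their lcm; here gcd(10, 3) = 1, so lcm(10, 3) = 10·3 = 30, so 30 ∣ r.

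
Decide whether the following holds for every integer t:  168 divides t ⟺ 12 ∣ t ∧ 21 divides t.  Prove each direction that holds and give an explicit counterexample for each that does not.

Only the forward direction holds.

[⇒] If 168 ∣ t, write t = 168q. Since 168 = 14·12, t = 12·(14q), so 12 ∣ t; and since 168 = 8·21, t = 21·(8q), so 21 ∣ t.

[⇐] This fails: take t = 84. Both 12 ∣ 84 and 21 ∣ 84, yet 84 is not a multiple of 168 (since 84 = 0·168 + 84), so 168 ∤ 84.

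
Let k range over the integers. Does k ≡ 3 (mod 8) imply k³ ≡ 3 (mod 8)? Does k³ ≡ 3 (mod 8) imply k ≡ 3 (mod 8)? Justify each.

[⇒] Suppose k ≡ 3 (mod 8). Write k = 8j + 3. Then (8j + 3)³ = 512j³ + 576j² + 216j + 27 = 8(64j³ + 72j² + 27j + 3) + 3, so k³ ≡ 3 (mod 8).

[⇐] For the converse, argue contrapositively. If k ≢ 3 (mod 8), then k is congruent to one of 0, 1, 2, 4, 5, 6, 7 modulo 8, and these give k³ ≡ 0, 1, 0, 0, 5, 0, 7 respectively — never 3.

Equivalent; both directions hold.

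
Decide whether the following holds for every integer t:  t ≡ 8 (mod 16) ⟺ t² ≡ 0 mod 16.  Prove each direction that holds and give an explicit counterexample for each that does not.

Only the forward direction holds.

(→) Suppose t ≡ 8 (mod 16). Write t = 16j + 8. Then (16j + 8)² = 256j² + 256j + 64 = 16(16j² + 16j + 4) + 0, so t² ≡ 0 (mod 16).

(←) This fails: take t = 0. Then 0² = 0 ≡ 0 (mod 16), yet 0 ≡ 0 (mod 16), not 8.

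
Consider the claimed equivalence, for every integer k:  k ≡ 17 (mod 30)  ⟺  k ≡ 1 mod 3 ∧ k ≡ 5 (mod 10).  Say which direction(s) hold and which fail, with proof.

(⇒) fails and (⇐) fails.

(⇒) This fails: k = 17 gives 17 ≡ 17 (mod 30) but 17 ≡ 2 (mod 3), so the conjunction on the right does not hold.

(⇐) This fails: k = 25 satisfies both congruences on the right (25 ≡ 1 mod 3 and 25 ≡ 5 mod 10) yet 25 ≡ 25 (mod 30), not 17.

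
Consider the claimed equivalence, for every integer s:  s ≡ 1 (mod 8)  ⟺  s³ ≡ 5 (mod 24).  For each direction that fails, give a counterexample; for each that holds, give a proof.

(⇒) fails and (⇐) fails.

Forward direction. This fails: take s = 1. Then 1 ≡ 1 (mod 8), but 1³ = 1 ≡ 1 (mod 24), not 5.

Converse. This fails: take s = 5. Then 5³ = 125 ≡ 5 (mod 24), yet 5 ≡ 5 (mod 8), not 1.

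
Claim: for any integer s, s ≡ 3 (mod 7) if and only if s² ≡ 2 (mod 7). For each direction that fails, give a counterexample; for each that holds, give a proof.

Forward direction. Suppose s ≡ 3 (mod 7). Write s = 7j + 3. Then (7j + 3)² = 49j² + 42j + 9 = 7(7j² + 6j + 1) + 2, so s² ≡ 2 (mod 7).

Converse. This fails: take s = 4. Then 4² = 16 ≡ 2 (mod 7), yet 4 ≡ 4 (mod 7), not 3.

(⇒) holds; (⇐) fails.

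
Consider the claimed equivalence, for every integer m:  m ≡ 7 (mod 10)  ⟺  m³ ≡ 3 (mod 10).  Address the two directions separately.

[⇐] Suppose m³ ≡ 3 (mod 10). The only residue r in {0, …, 9} with r³ ≡ 3 (mod 10) is r = 7, so m ≡ 7 (mod 10).

[⇒] Suppose m ≡ 7 (mod 10). Write m = 10j + 7. Then (10j + 7)³ = 1000j³ + 2100j² + 1470j + 343 = 10(100j³ + 210j² + 147j + 34) + 3, so m³ ≡ 3 (mod 10).

Both directions hold; the statement is true.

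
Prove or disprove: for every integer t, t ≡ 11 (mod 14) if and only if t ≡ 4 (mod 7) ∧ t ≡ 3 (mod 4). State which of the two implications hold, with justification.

(→) This fails: t = 25 gives 25 ≡ 11 (mod 14) but 25 ≡ 1 (mod 4), so the conjunction on the right does not hold.

(←) Conversely, if t ≡ 4 (mod 7) and t ≡ 3 (mod 4), then by the Chinese remainder theorem t ≡ 11 (mod 28). Since 11 ≡ 11 (mod 14) and 14 ∣ 28, we get t ≡ 11 (mod 14).

Not equivalent: only (⇐) holds.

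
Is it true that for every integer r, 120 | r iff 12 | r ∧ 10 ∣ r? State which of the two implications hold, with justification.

Only the forward implication holds.

Forward direction. If 120 ∣ r, write r = 120q. Since 120 = 10·12, r = 12·(10q), so 12 ∣ r; and since 120 = 12·10, r = 10·(12q), so 10 ∣ r.

Converse. This fails: take r = 60. Both 12 ∣ 60 and 10 ∣ 60, yet 60 is not a multiple of 120 (since 60 = 0·120 + 60), so 120 ∤ 60.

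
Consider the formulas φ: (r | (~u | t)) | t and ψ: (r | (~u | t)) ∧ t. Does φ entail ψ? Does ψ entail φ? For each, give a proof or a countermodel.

(→) This fails. Under r = F, u = F, t = F, the left side is true but the right side is false.

(←) Assume the antecedent. If r is true, (r | (~u | t)) | t reduces to true regardless of the other variables. If r is false, the antecedent forces (r = F, u = F, t = T) or (r = F, u = T, t = T), and (r | (~u | t)) | t holds there. Either way (r | (~u | t)) | t holds.

Only the reverse direction holds.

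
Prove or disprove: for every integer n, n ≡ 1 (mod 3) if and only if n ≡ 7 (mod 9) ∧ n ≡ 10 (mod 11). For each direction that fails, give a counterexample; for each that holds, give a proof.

(⇒) fails; (⇐) holds.

Forward direction. This fails: n = 1 gives 1 ≡ 1 (mod 3) but 1 ≡ 1 (mod 9), so the conjunction on the right does not hold.

Converse. If n ≡ 7 (mod 9) and n ≡ 10 (mod 11), then by the Chinese remainder theorem n ≡ 43 (mod 99). Since 43 ≡ 1 (mod 3) and 3 ∣ 99, we get n ≡ 1 (mod 3).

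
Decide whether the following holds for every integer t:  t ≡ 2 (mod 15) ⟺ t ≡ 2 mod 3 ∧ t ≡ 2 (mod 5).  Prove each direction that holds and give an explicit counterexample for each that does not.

Both directions hold; the statement is true.

[⇒] Suppose t ≡ 2 (mod 15); write t = 15j + 2. Since 3 ∣ 15, reducing mod 3 gives t ≡ 2 (mod 3); since 5 ∣ 15, reducing mod 5 gives t ≡ 2 (mod 5).

[⇐] Conversely, if t ≡ 2 (mod 3) and t ≡ 2 (mod 5), then by the Chinese remainder theorem t ≡ 2 (mod 15). This is exactly t ≡ 2 (mod 15).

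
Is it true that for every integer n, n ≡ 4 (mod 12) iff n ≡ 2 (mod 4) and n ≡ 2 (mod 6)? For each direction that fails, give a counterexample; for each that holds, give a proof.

Forward direction. This fails: n = 4 gives 4 ≡ 4 (mod 12) but 4 ≡ 0 (mod 4), so the conjunction on the right does not hold.

Converse. This fails: n = 2 satisfies both congruences on the right (2 ≡ 2 mod 4 and 2 ≡ 2 mod 6) yet 2 ≡ 2 (mod 12), not 4.

Both directions fail.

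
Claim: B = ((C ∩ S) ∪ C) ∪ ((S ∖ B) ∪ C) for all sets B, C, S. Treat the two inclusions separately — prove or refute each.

Both inclusions fail.

Forward inclusion. This inclusion fails. Take B = {1}, C = ∅, S = ∅; then 1 ∈ B but 1 ∉ ((C ∩ S) ∪ C) ∪ ((S ∖ B) ∪ C).

Reverse inclusion. This inclusion fails. Take B = ∅, C = {1}, S = ∅; then 1 ∈ ((C ∩ S) ∪ C) ∪ ((S ∖ B) ∪ C) but 1 ∉ B.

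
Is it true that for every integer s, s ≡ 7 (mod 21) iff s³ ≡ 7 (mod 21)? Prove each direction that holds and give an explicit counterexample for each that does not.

Both implications hold.

(⇒) Suppose s ≡ 7 (mod 21). Write s = 21j + 7. Then (21j + 7)³ = 9261j³ + 9261j² + 3087j + 343 = 21(441j³ + 441j² + 147j + 16) + 7, so s³ ≡ 7 (mod 21).

(⇐) Conversely, suppose s³ ≡ 7 (mod 21). The only residue r in {0, …, 20} with r³ ≡ 7 (mod 21) is r = 7, so s ≡ 7 (mod 21).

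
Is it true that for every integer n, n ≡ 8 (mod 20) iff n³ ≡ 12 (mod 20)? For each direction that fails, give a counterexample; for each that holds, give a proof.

Only the forward direction holds.

(⇒) Suppose n ≡ 8 (mod 20). Write n = 20j + 8. Then (20j + 8)³ = 8000j³ + 9600j² + 3840j + 512 = 20(400j³ + 480j² + 192j + 25) + 12, so n³ ≡ 12 (mod 20).

(⇐) This fails: take n = 18. Then 18³ = 5832 ≡ 12 (mod 20), yet 18 ≡ 18 (mod 20), not 8.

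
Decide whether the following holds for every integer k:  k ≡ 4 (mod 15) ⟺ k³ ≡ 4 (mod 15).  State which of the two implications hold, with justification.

(⟹) Suppose k ≡ 4 (mod 15). Write k = 15j + 4. Then (15j + 4)³ = 3375j³ + 2700j² + 720j + 64 = 15(225j³ + 180j² + 48j + 4) + 4, so k³ ≡ 4 (mod 15).

(⟸) Conversely, suppose k³ ≡ 4 (mod 15). The only residue r in {0, …, 14} with r³ ≡ 4 (mod 15) is r = 4, so k ≡ 4 (mod 15).

Both implications hold.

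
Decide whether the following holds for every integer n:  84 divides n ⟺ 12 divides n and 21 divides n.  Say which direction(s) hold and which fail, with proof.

The biconditional holds.

[⇒] If 84 ∣ n, write n = 84q. Since 84 = 7·12, n = 12·(7q), so 12 ∣ n; and since 84 = 4·21, n = 21·(4q), so 21 ∣ n.

[⇐] Suppose 12 ∣ n and 21 ∣ n. Any common multiple of 12 and 21 is a multiple of their lcm; here lcm(12, 21) = 12·21/gcd(12, 21) = 252/3 = 84, so 84 ∣ n.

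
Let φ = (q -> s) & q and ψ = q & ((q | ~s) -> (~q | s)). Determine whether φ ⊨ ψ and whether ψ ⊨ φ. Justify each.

(⇐) Assume the antecedent. If q is true, the antecedent forces (q = T, s = T), and (q -> s) & q holds there. If q is false, the antecedent cannot hold. Either way (q -> s) & q holds.

(⇒) Assume the antecedent. If q is true, the antecedent forces (q = T, s = T), and q & ((q | ~s) -> (~q | s)) holds there. If q is false, the antecedent cannot hold. Either way q & ((q | ~s) -> (~q | s)) holds.

Both directions hold.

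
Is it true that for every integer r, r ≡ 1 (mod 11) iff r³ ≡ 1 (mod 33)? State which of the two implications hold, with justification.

The forward direction fails; the converse holds.

(→) This fails: take r = 12. Then 12 ≡ 1 (mod 11), but 12³ = 1728 ≡ 12 (mod 33), not 1.

(←) Conversely, the residues r modulo 33 with r³ ≡ 1 (mod 33) are exactly {1}, and each is ≡ 1 (mod 11).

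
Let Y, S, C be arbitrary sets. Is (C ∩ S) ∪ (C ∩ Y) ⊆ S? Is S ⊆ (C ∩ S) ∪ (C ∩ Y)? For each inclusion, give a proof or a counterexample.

Forward inclusion. This inclusion fails. Take Y = {1}, S = ∅, C = {1}; then 1 ∈ (C ∩ S) ∪ (C ∩ Y) but 1 ∉ S.

Reverse inclusion. This inclusion fails. Take Y = ∅, S = {1}, C = ∅; then 1 ∈ S but 1 ∉ (C ∩ S) ∪ (C ∩ Y).

(⊆) fails and (⊇) fails.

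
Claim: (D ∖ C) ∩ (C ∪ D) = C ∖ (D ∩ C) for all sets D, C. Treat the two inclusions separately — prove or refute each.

Both inclusions fail.

Forward inclusion. This inclusion fails. Take D = {1}, C = ∅; then 1 ∈ (D ∖ C) ∩ (C ∪ D) but 1 ∉ C ∖ (D ∩ C).

Reverse inclusion. This inclusion fails. Take D = ∅, C = {1}; then 1 ∈ C ∖ (D ∩ C) but 1 ∉ (D ∖ C) ∩ (C ∪ D).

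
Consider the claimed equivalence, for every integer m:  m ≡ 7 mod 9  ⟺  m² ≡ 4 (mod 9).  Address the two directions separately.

[⇐] This fails: take m = 2. Then 2² = 4 ≡ 4 (mod 9), yet 2 ≡ 2 (mod 9), not 7.

[⇒] Suppose m ≡ 7 mod 9. Write m = 9j + 7. Then (9j + 7)² = 81j² + 126j + 49 = 9(9j² + 14j + 5) + 4, so m² ≡ 4 (mod 9).

The forward direction holds; the converse fails.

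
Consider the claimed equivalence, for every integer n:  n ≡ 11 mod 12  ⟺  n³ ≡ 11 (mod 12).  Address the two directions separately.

Both implications hold.

(⟸) For the converse, argue contrapositively. If n ≢ 11 (mod 12), then n is congruent to one of 0, 1, 2, 3, 4, 5, 6, 7, 8, 9, 10 modulo 12, and these give n³ ≡ 0, 1, 8, 3, 4, 5, 0, 7, 8, 9, 4 respectively — never 11.

(⟹) Suppose n ≡ 11 mod 12. Write n = 12j + 11. Then (12j + 11)³ = 1728j³ + 4752j² + 4356j + 1331 = 12(144j³ + 396j² + 363j + 110) + 11, so n³ ≡ 11 (mod 12).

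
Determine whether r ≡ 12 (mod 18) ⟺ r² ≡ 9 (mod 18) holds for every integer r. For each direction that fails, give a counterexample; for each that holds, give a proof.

Neither implication holds.

(⟹) This fails: take r = 12. Then 12 ≡ 12 (mod 18), but 12² = 144 ≡ 0 (mod 18), not 9.

(⟸) This fails: take r = 3. Then 3² = 9 ≡ 9 (mod 18), yet 3 ≡ 3 (mod 18), not 12.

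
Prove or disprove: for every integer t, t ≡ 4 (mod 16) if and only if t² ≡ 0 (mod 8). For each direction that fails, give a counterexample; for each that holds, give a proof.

(←) This fails: take t = 0. Then 0² = 0 ≡ 0 (mod 8), yet 0 ≡ 0 (mod 16), not 4.

(→) Suppose t ≡ 4 (mod 16). Then t² ≡ 4² = 16 (mod 16), and since 8 ∣ 16, also t² ≡ 0 (mod 8).

Not equivalent: only (⇒) holds.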